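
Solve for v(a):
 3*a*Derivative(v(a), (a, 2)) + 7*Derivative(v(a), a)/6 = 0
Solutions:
 v(a) = C1 + C2*a^(11/18)


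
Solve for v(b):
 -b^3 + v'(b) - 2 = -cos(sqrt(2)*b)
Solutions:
 v(b) = C1 + b^4/4 + 2*b - sqrt(2)*sin(sqrt(2)*b)/2


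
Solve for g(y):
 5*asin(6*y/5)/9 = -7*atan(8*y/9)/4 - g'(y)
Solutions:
 g(y) = C1 - 5*y*asin(6*y/5)/9 - 7*y*atan(8*y/9)/4 - 5*sqrt(25 - 36*y^2)/54 + 63*log(64*y^2 + 81)/64


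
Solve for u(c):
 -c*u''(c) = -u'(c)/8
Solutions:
 u(c) = C1 + C2*c^(9/8)


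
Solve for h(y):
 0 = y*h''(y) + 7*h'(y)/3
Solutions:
 h(y) = C1 + C2/y^(4/3)


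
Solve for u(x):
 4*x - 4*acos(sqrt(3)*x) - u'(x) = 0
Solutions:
 u(x) = C1 + 2*x^2 - 4*x*acos(sqrt(3)*x) + 4*sqrt(3)*sqrt(1 - 3*x^2)/3


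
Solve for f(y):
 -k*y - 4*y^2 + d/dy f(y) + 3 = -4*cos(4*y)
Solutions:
 f(y) = C1 + k*y^2/2 + 4*y^3/3 - 3*y - sin(4*y)


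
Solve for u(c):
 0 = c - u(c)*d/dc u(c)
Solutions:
 u(c) = -sqrt(C1 + c^2)
 u(c) = sqrt(C1 + c^2)


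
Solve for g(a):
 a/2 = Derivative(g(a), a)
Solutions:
 g(a) = C1 + a^2/4


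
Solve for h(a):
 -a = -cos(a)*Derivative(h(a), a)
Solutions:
 h(a) = C1 + Integral(a/cos(a), a)


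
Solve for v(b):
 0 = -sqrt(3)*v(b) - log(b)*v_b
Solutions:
 v(b) = C1*exp(-sqrt(3)*li(b))


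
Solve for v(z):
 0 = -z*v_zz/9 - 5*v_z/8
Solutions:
 v(z) = C1 + C2/z^(37/8)


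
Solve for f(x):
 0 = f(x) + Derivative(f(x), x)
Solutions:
 f(x) = C1*exp(-x)


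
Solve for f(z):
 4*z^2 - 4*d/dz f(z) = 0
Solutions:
 f(z) = C1 + z^3/3


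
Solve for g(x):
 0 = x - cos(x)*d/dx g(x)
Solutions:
 g(x) = C1 + Integral(x/cos(x), x)


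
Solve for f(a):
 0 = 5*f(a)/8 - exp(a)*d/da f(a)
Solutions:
 f(a) = C1*exp(-5*exp(-a)/8)


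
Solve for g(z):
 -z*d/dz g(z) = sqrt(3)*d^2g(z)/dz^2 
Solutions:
 g(z) = C1 + C2*erf(sqrt(2)*3^(3/4)*z/6)


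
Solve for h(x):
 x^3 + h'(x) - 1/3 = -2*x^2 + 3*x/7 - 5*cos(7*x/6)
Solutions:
 h(x) = C1 - x^4/4 - 2*x^3/3 + 3*x^2/14 + x/3 - 30*sin(7*x/6)/7


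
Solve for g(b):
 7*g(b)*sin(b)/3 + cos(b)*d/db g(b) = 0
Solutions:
 g(b) = C1*cos(b)^(7/3)


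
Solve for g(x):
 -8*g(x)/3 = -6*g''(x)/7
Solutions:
 g(x) = C1*exp(-2*sqrt(7)*x/3) + C2*exp(2*sqrt(7)*x/3)


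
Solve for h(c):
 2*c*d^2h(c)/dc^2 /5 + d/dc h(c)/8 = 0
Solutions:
 h(c) = C1 + C2*c^(11/16)


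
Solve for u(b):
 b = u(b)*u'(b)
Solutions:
 u(b) = -sqrt(C1 + b^2)
 u(b) = sqrt(C1 + b^2)


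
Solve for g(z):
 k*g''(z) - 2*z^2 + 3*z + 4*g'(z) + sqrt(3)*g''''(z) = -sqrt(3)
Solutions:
 g(z) = C1 + C2*exp(z*(3^(1/3)*k/(sqrt(sqrt(3)*k^3 + 324) + 18)^(1/3) - 3^(1/6)*(sqrt(sqrt(3)*k^3 + 324) + 18)^(1/3))/3) + C3*exp(z*(4*sqrt(3)*k/((-3^(1/6) + 3^(2/3)*I)*(sqrt(sqrt(3)*k^3 + 324) + 18)^(1/3)) + 3^(1/6)*(sqrt(sqrt(3)*k^3 + 324) + 18)^(1/3) - 3^(2/3)*I*(sqrt(sqrt(3)*k^3 + 324) + 18)^(1/3))/6) + C4*exp(z*(-4*sqrt(3)*k/((3^(1/6) + 3^(2/3)*I)*(sqrt(sqrt(3)*k^3 + 324) + 18)^(1/3)) + 3^(1/6)*(sqrt(sqrt(3)*k^3 + 324) + 18)^(1/3) + 3^(2/3)*I*(sqrt(sqrt(3)*k^3 + 324) + 18)^(1/3))/6) + k^2*z/16 - k*z^2/8 + 3*k*z/16 + z^3/6 - 3*z^2/8 - sqrt(3)*z/4


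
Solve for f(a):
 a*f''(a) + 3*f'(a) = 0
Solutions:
 f(a) = C1 + C2/a^2


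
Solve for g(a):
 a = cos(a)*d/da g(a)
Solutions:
 g(a) = C1 + Integral(a/cos(a), a)


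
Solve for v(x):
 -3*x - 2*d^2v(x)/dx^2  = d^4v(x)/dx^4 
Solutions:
 v(x) = C1 + C2*x + C3*sin(sqrt(2)*x) + C4*cos(sqrt(2)*x) - x^3/4


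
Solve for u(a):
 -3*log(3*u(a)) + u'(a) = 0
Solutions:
 -Integral(1/(log(_y) + log(3)), (_y, u(a)))/3 = C1 - a


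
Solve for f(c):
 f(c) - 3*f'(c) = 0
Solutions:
 f(c) = C1*exp(c/3)


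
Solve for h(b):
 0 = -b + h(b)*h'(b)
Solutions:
 h(b) = -sqrt(C1 + b^2)
 h(b) = sqrt(C1 + b^2)


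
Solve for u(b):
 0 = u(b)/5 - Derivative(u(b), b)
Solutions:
 u(b) = C1*exp(b/5)


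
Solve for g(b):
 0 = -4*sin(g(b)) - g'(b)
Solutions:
 g(b) = -acos((-C1 - exp(8*b))/(C1 - exp(8*b))) + 2*pi
 g(b) = acos((-C1 - exp(8*b))/(C1 - exp(8*b)))


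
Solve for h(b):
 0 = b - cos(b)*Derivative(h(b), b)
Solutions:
 h(b) = C1 + Integral(b/cos(b), b)


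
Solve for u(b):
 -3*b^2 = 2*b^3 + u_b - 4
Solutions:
 u(b) = C1 - b^4/2 - b^3 + 4*b


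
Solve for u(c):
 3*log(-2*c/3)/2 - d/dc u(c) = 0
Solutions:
 u(c) = C1 + 3*c*log(-c)/2 + 3*c*(-log(3) - 1 + log(2))/2


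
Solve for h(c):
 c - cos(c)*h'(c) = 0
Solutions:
 h(c) = C1 + Integral(c/cos(c), c)


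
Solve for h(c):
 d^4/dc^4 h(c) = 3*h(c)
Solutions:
 h(c) = C1*exp(-3^(1/4)*c) + C2*exp(3^(1/4)*c) + C3*sin(3^(1/4)*c) + C4*cos(3^(1/4)*c)


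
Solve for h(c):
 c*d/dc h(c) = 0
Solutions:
 h(c) = C1


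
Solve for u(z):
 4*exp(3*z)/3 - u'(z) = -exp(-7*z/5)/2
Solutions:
 u(z) = C1 + 4*exp(3*z)/9 - 5*exp(-7*z/5)/14


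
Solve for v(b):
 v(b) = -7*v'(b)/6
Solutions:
 v(b) = C1*exp(-6*b/7)


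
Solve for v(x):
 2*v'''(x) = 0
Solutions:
 v(x) = C1 + C2*x + C3*x^2


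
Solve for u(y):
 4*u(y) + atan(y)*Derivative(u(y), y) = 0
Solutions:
 u(y) = C1*exp(-4*Integral(1/atan(y), y))


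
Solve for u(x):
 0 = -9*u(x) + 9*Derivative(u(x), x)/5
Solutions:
 u(x) = C1*exp(5*x)


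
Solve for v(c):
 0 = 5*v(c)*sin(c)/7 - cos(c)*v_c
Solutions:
 v(c) = C1/cos(c)^(5/7)


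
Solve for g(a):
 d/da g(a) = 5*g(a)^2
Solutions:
 g(a) = -1/(C1 + 5*a)


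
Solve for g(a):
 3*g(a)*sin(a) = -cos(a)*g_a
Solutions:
 g(a) = C1*cos(a)^3


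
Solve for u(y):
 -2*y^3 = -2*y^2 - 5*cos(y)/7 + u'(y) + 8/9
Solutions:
 u(y) = C1 - y^4/2 + 2*y^3/3 - 8*y/9 + 5*sin(y)/7


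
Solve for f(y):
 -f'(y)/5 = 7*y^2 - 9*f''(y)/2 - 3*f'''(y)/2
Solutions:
 f(y) = C1 + C2*exp(y*(-45 + sqrt(2145))/30) + C3*exp(-y*(45 + sqrt(2145))/30) - 35*y^3/3 - 1575*y^2/2 - 71925*y/2


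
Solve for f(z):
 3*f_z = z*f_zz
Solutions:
 f(z) = C1 + C2*z^4


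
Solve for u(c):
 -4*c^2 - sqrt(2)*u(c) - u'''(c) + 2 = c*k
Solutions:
 u(c) = C3*exp(-2^(1/6)*c) - 2*sqrt(2)*c^2 - sqrt(2)*c*k/2 + (C1*sin(2^(1/6)*sqrt(3)*c/2) + C2*cos(2^(1/6)*sqrt(3)*c/2))*exp(2^(1/6)*c/2) + sqrt(2)


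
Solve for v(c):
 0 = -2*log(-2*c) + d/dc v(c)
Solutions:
 v(c) = C1 + 2*c*log(-c) + 2*c*(-1 + log(2))


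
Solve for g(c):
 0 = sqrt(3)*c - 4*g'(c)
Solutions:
 g(c) = C1 + sqrt(3)*c^2/8


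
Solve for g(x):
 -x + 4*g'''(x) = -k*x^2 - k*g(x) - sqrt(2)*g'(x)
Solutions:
 g(x) = C1*exp(x*(3^(1/3)*(9*k + sqrt(3)*sqrt(27*k^2 + 2*sqrt(2)))^(1/3)/12 - 3^(5/6)*I*(9*k + sqrt(3)*sqrt(27*k^2 + 2*sqrt(2)))^(1/3)/12 + sqrt(2)/((-3^(1/3) + 3^(5/6)*I)*(9*k + sqrt(3)*sqrt(27*k^2 + 2*sqrt(2)))^(1/3)))) + C2*exp(x*(3^(1/3)*(9*k + sqrt(3)*sqrt(27*k^2 + 2*sqrt(2)))^(1/3)/12 + 3^(5/6)*I*(9*k + sqrt(3)*sqrt(27*k^2 + 2*sqrt(2)))^(1/3)/12 - sqrt(2)/((3^(1/3) + 3^(5/6)*I)*(9*k + sqrt(3)*sqrt(27*k^2 + 2*sqrt(2)))^(1/3)))) + C3*exp(3^(1/3)*x*(-(9*k + sqrt(3)*sqrt(27*k^2 + 2*sqrt(2)))^(1/3) + sqrt(2)*3^(1/3)/(9*k + sqrt(3)*sqrt(27*k^2 + 2*sqrt(2)))^(1/3))/6) - x^2 + x/k + 2*sqrt(2)*x/k - 4/k^2 - sqrt(2)/k^2


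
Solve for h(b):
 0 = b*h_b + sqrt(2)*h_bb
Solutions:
 h(b) = C1 + C2*erf(2^(1/4)*b/2)


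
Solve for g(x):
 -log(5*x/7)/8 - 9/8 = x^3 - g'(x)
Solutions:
 g(x) = C1 + x^4/4 + x*log(x)/8 - x*log(7)/8 + x*log(5)/8 + x


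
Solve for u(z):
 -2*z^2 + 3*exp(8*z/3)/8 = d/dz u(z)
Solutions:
 u(z) = C1 - 2*z^3/3 + 9*exp(8*z/3)/64


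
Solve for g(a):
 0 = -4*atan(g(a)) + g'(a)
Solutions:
 Integral(1/atan(_y), (_y, g(a))) = C1 + 4*a


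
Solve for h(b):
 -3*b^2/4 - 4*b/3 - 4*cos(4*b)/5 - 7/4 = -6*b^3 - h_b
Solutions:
 h(b) = C1 - 3*b^4/2 + b^3/4 + 2*b^2/3 + 7*b/4 + sin(4*b)/5


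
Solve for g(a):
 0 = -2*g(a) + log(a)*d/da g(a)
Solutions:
 g(a) = C1*exp(2*li(a))


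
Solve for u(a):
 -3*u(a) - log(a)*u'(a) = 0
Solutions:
 u(a) = C1*exp(-3*li(a))


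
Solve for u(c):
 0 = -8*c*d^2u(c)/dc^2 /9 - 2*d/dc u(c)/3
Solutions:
 u(c) = C1 + C2*c^(1/4)


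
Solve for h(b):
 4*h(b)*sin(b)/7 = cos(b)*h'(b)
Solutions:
 h(b) = C1/cos(b)^(4/7)


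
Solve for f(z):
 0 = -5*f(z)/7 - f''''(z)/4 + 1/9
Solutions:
 f(z) = (C1*sin(5^(1/4)*7^(3/4)*z/7) + C2*cos(5^(1/4)*7^(3/4)*z/7))*exp(-5^(1/4)*7^(3/4)*z/7) + (C3*sin(5^(1/4)*7^(3/4)*z/7) + C4*cos(5^(1/4)*7^(3/4)*z/7))*exp(5^(1/4)*7^(3/4)*z/7) + 7/45


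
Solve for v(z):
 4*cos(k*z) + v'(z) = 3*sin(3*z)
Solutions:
 v(z) = C1 - cos(3*z) - 4*sin(k*z)/k


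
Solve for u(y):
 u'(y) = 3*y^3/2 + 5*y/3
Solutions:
 u(y) = C1 + 3*y^4/8 + 5*y^2/6


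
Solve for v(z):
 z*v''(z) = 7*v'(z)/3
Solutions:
 v(z) = C1 + C2*z^(10/3)


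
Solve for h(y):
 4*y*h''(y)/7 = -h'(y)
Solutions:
 h(y) = C1 + C2/y^(3/4)


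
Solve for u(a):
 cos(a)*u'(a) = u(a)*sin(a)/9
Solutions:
 u(a) = C1/cos(a)^(1/9)


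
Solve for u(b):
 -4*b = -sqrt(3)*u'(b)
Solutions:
 u(b) = C1 + 2*sqrt(3)*b^2/3


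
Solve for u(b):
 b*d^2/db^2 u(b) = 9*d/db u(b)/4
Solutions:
 u(b) = C1 + C2*b^(13/4)


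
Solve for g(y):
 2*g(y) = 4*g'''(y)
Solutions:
 g(y) = C3*exp(2^(2/3)*y/2) + (C1*sin(2^(2/3)*sqrt(3)*y/4) + C2*cos(2^(2/3)*sqrt(3)*y/4))*exp(-2^(2/3)*y/4)


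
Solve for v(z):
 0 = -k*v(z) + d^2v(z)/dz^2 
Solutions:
 v(z) = C1*exp(-sqrt(k)*z) + C2*exp(sqrt(k)*z)


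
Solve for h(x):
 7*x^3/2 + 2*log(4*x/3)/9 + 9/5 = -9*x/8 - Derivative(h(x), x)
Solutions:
 h(x) = C1 - 7*x^4/8 - 9*x^2/16 - 2*x*log(x)/9 - 71*x/45 - 4*x*log(2)/9 + 2*x*log(3)/9


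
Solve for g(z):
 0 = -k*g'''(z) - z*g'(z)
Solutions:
 g(z) = C1 + Integral(C2*airyai(z*(-1/k)^(1/3)) + C3*airybi(z*(-1/k)^(1/3)), z)


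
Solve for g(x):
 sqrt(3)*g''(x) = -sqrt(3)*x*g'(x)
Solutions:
 g(x) = C1 + C2*erf(sqrt(2)*x/2)


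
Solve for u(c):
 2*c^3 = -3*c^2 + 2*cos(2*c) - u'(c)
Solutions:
 u(c) = C1 - c^4/2 - c^3 + sin(2*c)


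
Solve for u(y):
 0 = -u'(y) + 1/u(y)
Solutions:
 u(y) = -sqrt(C1 + 2*y)
 u(y) = sqrt(C1 + 2*y)


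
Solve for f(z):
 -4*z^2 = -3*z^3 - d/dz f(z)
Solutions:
 f(z) = C1 - 3*z^4/4 + 4*z^3/3


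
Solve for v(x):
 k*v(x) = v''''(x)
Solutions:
 v(x) = C1*exp(-k^(1/4)*x) + C2*exp(k^(1/4)*x) + C3*exp(-I*k^(1/4)*x) + C4*exp(I*k^(1/4)*x)


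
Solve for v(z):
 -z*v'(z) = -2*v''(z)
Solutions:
 v(z) = C1 + C2*erfi(z/2)


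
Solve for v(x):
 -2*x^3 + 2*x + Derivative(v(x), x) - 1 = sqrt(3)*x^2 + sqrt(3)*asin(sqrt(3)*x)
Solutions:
 v(x) = C1 + x^4/2 + sqrt(3)*x^3/3 - x^2 + x + sqrt(3)*(x*asin(sqrt(3)*x) + sqrt(3)*sqrt(1 - 3*x^2)/3)


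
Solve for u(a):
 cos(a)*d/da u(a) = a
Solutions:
 u(a) = C1 + Integral(a/cos(a), a)


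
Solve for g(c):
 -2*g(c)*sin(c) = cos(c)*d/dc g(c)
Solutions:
 g(c) = C1*cos(c)^2


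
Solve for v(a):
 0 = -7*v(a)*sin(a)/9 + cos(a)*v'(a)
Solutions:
 v(a) = C1/cos(a)^(7/9)


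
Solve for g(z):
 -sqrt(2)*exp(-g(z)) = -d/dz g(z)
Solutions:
 g(z) = log(C1 + sqrt(2)*z)


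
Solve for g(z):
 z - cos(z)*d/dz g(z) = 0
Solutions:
 g(z) = C1 + Integral(z/cos(z), z)


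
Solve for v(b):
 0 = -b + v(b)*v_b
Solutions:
 v(b) = -sqrt(C1 + b^2)
 v(b) = sqrt(C1 + b^2)


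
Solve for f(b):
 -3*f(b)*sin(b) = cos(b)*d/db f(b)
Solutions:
 f(b) = C1*cos(b)^3


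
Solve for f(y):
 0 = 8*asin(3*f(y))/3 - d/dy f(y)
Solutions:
 Integral(1/asin(3*_y), (_y, f(y))) = C1 + 8*y/3


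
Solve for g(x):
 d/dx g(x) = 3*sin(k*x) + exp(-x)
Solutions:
 g(x) = C1 - exp(-x) - 3*cos(k*x)/k


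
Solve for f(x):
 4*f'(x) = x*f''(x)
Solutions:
 f(x) = C1 + C2*x^5


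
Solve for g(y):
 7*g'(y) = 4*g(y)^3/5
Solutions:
 g(y) = -sqrt(70)*sqrt(-1/(C1 + 4*y))/2
 g(y) = sqrt(70)*sqrt(-1/(C1 + 4*y))/2


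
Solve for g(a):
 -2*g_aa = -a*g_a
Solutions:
 g(a) = C1 + C2*erfi(a/2)


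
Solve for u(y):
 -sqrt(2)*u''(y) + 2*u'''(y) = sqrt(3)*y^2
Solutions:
 u(y) = C1 + C2*y + C3*exp(sqrt(2)*y/2) - sqrt(6)*y^4/24 - sqrt(3)*y^3/3 - sqrt(6)*y^2


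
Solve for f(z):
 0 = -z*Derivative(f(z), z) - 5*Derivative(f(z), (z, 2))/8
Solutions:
 f(z) = C1 + C2*erf(2*sqrt(5)*z/5)


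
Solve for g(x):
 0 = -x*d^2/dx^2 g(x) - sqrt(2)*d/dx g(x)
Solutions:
 g(x) = C1 + C2*x^(1 - sqrt(2))


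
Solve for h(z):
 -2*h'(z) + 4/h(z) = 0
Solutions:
 h(z) = -sqrt(C1 + 4*z)
 h(z) = sqrt(C1 + 4*z)


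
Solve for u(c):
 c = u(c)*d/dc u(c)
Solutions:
 u(c) = -sqrt(C1 + c^2)
 u(c) = sqrt(C1 + c^2)


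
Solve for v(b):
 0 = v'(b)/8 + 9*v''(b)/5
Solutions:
 v(b) = C1 + C2*exp(-5*b/72)


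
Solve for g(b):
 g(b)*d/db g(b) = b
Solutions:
 g(b) = -sqrt(C1 + b^2)
 g(b) = sqrt(C1 + b^2)


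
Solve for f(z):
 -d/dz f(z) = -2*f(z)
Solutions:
 f(z) = C1*exp(2*z)


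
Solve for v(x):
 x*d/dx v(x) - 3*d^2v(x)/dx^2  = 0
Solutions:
 v(x) = C1 + C2*erfi(sqrt(6)*x/6)


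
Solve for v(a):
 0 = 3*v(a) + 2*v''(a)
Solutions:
 v(a) = C1*sin(sqrt(6)*a/2) + C2*cos(sqrt(6)*a/2)


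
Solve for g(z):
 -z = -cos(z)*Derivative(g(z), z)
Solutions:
 g(z) = C1 + Integral(z/cos(z), z)


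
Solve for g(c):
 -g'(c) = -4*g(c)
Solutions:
 g(c) = C1*exp(4*c)


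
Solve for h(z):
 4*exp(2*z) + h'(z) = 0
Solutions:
 h(z) = C1 - 2*exp(2*z)


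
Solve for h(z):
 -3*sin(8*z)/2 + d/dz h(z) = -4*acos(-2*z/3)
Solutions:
 h(z) = C1 - 4*z*acos(-2*z/3) - 2*sqrt(9 - 4*z^2) - 3*cos(8*z)/16


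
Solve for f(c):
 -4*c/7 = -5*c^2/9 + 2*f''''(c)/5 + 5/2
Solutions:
 f(c) = C1 + C2*c + C3*c^2 + C4*c^3 + 5*c^6/1296 - c^5/84 - 25*c^4/96


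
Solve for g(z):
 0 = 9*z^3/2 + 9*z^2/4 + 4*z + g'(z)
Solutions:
 g(z) = C1 - 9*z^4/8 - 3*z^3/4 - 2*z^2


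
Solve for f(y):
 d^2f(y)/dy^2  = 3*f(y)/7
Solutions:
 f(y) = C1*exp(-sqrt(21)*y/7) + C2*exp(sqrt(21)*y/7)


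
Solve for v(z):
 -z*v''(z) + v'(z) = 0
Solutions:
 v(z) = C1 + C2*z^2


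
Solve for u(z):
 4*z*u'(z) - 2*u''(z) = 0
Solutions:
 u(z) = C1 + C2*erfi(z)


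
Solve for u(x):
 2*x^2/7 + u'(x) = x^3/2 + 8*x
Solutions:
 u(x) = C1 + x^4/8 - 2*x^3/21 + 4*x^2


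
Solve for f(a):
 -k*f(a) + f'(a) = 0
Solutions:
 f(a) = C1*exp(a*k)


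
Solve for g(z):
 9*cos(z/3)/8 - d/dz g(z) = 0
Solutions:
 g(z) = C1 + 27*sin(z/3)/8


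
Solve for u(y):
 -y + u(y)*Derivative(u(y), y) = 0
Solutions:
 u(y) = -sqrt(C1 + y^2)
 u(y) = sqrt(C1 + y^2)


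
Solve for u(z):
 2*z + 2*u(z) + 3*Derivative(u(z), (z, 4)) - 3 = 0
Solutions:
 u(z) = -z + (C1*sin(6^(3/4)*z/6) + C2*cos(6^(3/4)*z/6))*exp(-6^(3/4)*z/6) + (C3*sin(6^(3/4)*z/6) + C4*cos(6^(3/4)*z/6))*exp(6^(3/4)*z/6) + 3/2


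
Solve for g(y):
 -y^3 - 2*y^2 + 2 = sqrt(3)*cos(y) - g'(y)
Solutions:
 g(y) = C1 + y^4/4 + 2*y^3/3 - 2*y + sqrt(3)*sin(y)


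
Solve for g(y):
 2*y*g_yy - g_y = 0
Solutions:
 g(y) = C1 + C2*y^(3/2)


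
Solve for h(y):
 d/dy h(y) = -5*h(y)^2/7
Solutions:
 h(y) = 7/(C1 + 5*y)


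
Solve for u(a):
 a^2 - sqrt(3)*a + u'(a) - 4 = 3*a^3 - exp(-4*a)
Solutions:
 u(a) = C1 + 3*a^4/4 - a^3/3 + sqrt(3)*a^2/2 + 4*a + exp(-4*a)/4


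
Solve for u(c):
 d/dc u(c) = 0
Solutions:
 u(c) = C1


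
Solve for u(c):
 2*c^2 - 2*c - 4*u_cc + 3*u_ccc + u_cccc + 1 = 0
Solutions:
 u(c) = C1 + C2*c + C3*exp(-4*c) + C4*exp(c) + c^4/24 + c^3/24 + 11*c^2/32


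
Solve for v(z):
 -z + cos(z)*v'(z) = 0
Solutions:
 v(z) = C1 + Integral(z/cos(z), z)


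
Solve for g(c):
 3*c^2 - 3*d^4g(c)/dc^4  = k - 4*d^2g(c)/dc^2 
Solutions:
 g(c) = C1 + C2*c + C3*exp(-2*sqrt(3)*c/3) + C4*exp(2*sqrt(3)*c/3) - c^4/16 + c^2*(2*k - 9)/16


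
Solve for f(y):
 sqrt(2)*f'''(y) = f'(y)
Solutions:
 f(y) = C1 + C2*exp(-2^(3/4)*y/2) + C3*exp(2^(3/4)*y/2)


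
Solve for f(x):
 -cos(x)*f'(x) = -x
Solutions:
 f(x) = C1 + Integral(x/cos(x), x)


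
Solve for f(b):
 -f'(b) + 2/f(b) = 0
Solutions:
 f(b) = -sqrt(C1 + 4*b)
 f(b) = sqrt(C1 + 4*b)


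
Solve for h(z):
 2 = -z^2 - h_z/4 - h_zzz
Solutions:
 h(z) = C1 + C2*sin(z/2) + C3*cos(z/2) - 4*z^3/3 + 24*z


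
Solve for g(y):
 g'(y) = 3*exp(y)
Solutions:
 g(y) = C1 + 3*exp(y)


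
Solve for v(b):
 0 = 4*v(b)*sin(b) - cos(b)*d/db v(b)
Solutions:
 v(b) = C1/cos(b)^4


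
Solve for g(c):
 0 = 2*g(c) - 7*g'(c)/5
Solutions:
 g(c) = C1*exp(10*c/7)


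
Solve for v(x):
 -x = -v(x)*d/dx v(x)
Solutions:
 v(x) = -sqrt(C1 + x^2)
 v(x) = sqrt(C1 + x^2)


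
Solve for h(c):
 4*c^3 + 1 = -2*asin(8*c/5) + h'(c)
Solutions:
 h(c) = C1 + c^4 + 2*c*asin(8*c/5) + c + sqrt(25 - 64*c^2)/4


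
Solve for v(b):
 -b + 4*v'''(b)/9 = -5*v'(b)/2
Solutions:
 v(b) = C1 + C2*sin(3*sqrt(10)*b/4) + C3*cos(3*sqrt(10)*b/4) + b^2/5


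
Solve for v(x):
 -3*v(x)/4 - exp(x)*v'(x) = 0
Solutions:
 v(x) = C1*exp(3*exp(-x)/4)


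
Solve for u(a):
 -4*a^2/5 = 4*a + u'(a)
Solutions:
 u(a) = C1 - 4*a^3/15 - 2*a^2


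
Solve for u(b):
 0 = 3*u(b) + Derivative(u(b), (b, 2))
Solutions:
 u(b) = C1*sin(sqrt(3)*b) + C2*cos(sqrt(3)*b)


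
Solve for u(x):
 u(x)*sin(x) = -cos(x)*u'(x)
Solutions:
 u(x) = C1*cos(x)


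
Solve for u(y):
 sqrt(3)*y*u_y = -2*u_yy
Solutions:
 u(y) = C1 + C2*erf(3^(1/4)*y/2)


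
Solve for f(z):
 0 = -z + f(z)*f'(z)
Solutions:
 f(z) = -sqrt(C1 + z^2)
 f(z) = sqrt(C1 + z^2)


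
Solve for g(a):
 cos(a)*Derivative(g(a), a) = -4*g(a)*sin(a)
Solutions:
 g(a) = C1*cos(a)^4


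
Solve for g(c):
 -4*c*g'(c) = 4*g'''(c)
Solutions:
 g(c) = C1 + Integral(C2*airyai(-c) + C3*airybi(-c), c)


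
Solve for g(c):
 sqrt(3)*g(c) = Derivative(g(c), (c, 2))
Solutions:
 g(c) = C1*exp(-3^(1/4)*c) + C2*exp(3^(1/4)*c)


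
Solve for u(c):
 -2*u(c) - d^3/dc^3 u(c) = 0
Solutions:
 u(c) = C3*exp(-2^(1/3)*c) + (C1*sin(2^(1/3)*sqrt(3)*c/2) + C2*cos(2^(1/3)*sqrt(3)*c/2))*exp(2^(1/3)*c/2)


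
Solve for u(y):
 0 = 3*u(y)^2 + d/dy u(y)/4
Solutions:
 u(y) = 1/(C1 + 12*y)


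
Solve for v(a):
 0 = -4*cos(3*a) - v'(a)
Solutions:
 v(a) = C1 - 4*sin(3*a)/3


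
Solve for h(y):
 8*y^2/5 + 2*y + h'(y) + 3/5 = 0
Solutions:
 h(y) = C1 - 8*y^3/15 - y^2 - 3*y/5


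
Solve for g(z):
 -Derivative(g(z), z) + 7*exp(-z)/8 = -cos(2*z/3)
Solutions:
 g(z) = C1 + 3*sin(2*z/3)/2 - 7*exp(-z)/8


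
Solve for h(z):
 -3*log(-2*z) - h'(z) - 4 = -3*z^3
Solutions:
 h(z) = C1 + 3*z^4/4 - 3*z*log(-z) + z*(-3*log(2) - 1)


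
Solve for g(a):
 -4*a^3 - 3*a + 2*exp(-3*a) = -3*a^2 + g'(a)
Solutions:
 g(a) = C1 - a^4 + a^3 - 3*a^2/2 - 2*exp(-3*a)/3


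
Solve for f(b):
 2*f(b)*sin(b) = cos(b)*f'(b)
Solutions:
 f(b) = C1/cos(b)^2


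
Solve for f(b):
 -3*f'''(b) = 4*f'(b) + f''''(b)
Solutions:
 f(b) = C1 + C2*exp(b*(-1 + 1/(2*(2*sqrt(2) + 3)^(1/3)) + (2*sqrt(2) + 3)^(1/3)/2))*sin(sqrt(3)*b*(-(2*sqrt(2) + 3)^(1/3) + (2*sqrt(2) + 3)^(-1/3))/2) + C3*exp(b*(-1 + 1/(2*(2*sqrt(2) + 3)^(1/3)) + (2*sqrt(2) + 3)^(1/3)/2))*cos(sqrt(3)*b*(-(2*sqrt(2) + 3)^(1/3) + (2*sqrt(2) + 3)^(-1/3))/2) + C4*exp(-b*((2*sqrt(2) + 3)^(-1/3) + 1 + (2*sqrt(2) + 3)^(1/3)))


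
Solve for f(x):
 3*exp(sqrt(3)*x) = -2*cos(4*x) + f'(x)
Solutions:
 f(x) = C1 + sqrt(3)*exp(sqrt(3)*x) + sin(4*x)/2


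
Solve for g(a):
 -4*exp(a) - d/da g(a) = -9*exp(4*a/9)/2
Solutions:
 g(a) = C1 + 81*exp(4*a/9)/8 - 4*exp(a)


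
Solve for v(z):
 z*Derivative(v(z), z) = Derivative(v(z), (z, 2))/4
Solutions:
 v(z) = C1 + C2*erfi(sqrt(2)*z)


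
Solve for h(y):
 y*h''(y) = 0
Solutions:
 h(y) = C1 + C2*y


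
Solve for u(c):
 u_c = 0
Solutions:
 u(c) = C1


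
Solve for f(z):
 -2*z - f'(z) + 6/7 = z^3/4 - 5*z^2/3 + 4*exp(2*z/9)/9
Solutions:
 f(z) = C1 - z^4/16 + 5*z^3/9 - z^2 + 6*z/7 - 2*exp(2*z/9)


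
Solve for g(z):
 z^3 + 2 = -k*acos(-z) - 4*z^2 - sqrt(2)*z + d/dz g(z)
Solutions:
 g(z) = C1 + k*(z*acos(-z) + sqrt(1 - z^2)) + z^4/4 + 4*z^3/3 + sqrt(2)*z^2/2 + 2*z


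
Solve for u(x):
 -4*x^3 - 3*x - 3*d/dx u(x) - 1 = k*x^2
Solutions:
 u(x) = C1 - k*x^3/9 - x^4/3 - x^2/2 - x/3


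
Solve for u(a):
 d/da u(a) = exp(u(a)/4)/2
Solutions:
 u(a) = 4*log(-1/(C1 + a)) + 12*log(2)


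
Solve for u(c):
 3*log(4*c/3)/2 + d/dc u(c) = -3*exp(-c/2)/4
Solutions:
 u(c) = C1 - 3*c*log(c)/2 + c*(-3*log(2) + 3/2 + 3*log(3)/2) + 3*exp(-c/2)/2


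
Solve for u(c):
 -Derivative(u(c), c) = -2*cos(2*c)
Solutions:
 u(c) = C1 + sin(2*c)


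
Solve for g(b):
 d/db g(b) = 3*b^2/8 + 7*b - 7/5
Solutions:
 g(b) = C1 + b^3/8 + 7*b^2/2 - 7*b/5


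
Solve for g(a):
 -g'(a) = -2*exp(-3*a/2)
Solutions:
 g(a) = C1 - 4*exp(-3*a/2)/3


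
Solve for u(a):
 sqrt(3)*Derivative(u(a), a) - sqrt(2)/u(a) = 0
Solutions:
 u(a) = -sqrt(C1 + 6*sqrt(6)*a)/3
 u(a) = sqrt(C1 + 6*sqrt(6)*a)/3


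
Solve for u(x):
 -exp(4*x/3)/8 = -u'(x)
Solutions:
 u(x) = C1 + 3*exp(4*x/3)/32


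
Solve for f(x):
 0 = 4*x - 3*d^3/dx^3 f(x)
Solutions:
 f(x) = C1 + C2*x + C3*x^2 + x^4/18


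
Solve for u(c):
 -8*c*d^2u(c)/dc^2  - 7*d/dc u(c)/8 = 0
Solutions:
 u(c) = C1 + C2*c^(57/64)


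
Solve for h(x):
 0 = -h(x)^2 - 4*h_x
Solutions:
 h(x) = 4/(C1 + x)


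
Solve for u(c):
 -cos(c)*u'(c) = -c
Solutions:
 u(c) = C1 + Integral(c/cos(c), c)


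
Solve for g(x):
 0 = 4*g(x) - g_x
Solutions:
 g(x) = C1*exp(4*x)


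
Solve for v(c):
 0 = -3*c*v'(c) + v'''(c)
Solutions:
 v(c) = C1 + Integral(C2*airyai(3^(1/3)*c) + C3*airybi(3^(1/3)*c), c)


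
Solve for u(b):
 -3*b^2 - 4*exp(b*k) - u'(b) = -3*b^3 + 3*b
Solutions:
 u(b) = C1 + 3*b^4/4 - b^3 - 3*b^2/2 - 4*exp(b*k)/k


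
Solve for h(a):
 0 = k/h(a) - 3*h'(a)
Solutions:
 h(a) = -sqrt(C1 + 6*a*k)/3
 h(a) = sqrt(C1 + 6*a*k)/3


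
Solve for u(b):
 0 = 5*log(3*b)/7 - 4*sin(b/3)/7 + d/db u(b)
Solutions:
 u(b) = C1 - 5*b*log(b)/7 - 5*b*log(3)/7 + 5*b/7 - 12*cos(b/3)/7


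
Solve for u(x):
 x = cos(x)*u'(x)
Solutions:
 u(x) = C1 + Integral(x/cos(x), x)


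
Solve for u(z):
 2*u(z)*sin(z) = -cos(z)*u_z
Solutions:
 u(z) = C1*cos(z)^2


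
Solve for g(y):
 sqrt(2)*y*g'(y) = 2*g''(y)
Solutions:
 g(y) = C1 + C2*erfi(2^(1/4)*y/2)


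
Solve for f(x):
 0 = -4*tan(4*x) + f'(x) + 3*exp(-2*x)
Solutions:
 f(x) = C1 + log(tan(4*x)^2 + 1)/2 + 3*exp(-2*x)/2


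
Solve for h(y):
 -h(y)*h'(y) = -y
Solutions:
 h(y) = -sqrt(C1 + y^2)
 h(y) = sqrt(C1 + y^2)


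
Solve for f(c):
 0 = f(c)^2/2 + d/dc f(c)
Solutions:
 f(c) = 2/(C1 + c)


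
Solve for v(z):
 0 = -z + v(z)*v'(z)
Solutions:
 v(z) = -sqrt(C1 + z^2)
 v(z) = sqrt(C1 + z^2)


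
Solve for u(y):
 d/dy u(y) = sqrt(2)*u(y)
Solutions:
 u(y) = C1*exp(sqrt(2)*y)


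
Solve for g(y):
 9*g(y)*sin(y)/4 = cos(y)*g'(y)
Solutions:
 g(y) = C1/cos(y)^(9/4)


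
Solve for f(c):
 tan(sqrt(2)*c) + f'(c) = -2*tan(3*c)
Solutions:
 f(c) = C1 + 2*log(cos(3*c))/3 + sqrt(2)*log(cos(sqrt(2)*c))/2


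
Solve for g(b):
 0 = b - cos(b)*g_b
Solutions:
 g(b) = C1 + Integral(b/cos(b), b)


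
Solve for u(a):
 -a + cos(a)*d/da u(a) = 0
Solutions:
 u(a) = C1 + Integral(a/cos(a), a)


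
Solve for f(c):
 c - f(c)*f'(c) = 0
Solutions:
 f(c) = -sqrt(C1 + c^2)
 f(c) = sqrt(C1 + c^2)


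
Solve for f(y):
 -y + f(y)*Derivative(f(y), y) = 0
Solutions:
 f(y) = -sqrt(C1 + y^2)
 f(y) = sqrt(C1 + y^2)


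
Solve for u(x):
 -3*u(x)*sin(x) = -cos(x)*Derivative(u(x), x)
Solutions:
 u(x) = C1/cos(x)^3


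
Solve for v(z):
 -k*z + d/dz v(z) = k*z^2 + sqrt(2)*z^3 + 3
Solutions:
 v(z) = C1 + k*z^3/3 + k*z^2/2 + sqrt(2)*z^4/4 + 3*z


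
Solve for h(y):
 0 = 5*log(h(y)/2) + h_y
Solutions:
 -Integral(1/(-log(_y) + log(2)), (_y, h(y)))/5 = C1 - y


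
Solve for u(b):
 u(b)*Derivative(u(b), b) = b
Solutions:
 u(b) = -sqrt(C1 + b^2)
 u(b) = sqrt(C1 + b^2)


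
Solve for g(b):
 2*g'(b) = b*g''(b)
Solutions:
 g(b) = C1 + C2*b^3


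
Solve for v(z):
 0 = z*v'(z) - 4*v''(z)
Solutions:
 v(z) = C1 + C2*erfi(sqrt(2)*z/4)


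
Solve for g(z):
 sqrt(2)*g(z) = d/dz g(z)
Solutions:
 g(z) = C1*exp(sqrt(2)*z)


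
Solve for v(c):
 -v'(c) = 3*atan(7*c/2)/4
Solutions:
 v(c) = C1 - 3*c*atan(7*c/2)/4 + 3*log(49*c^2 + 4)/28


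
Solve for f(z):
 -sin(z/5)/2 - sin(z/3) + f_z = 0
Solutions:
 f(z) = C1 - 5*cos(z/5)/2 - 3*cos(z/3)


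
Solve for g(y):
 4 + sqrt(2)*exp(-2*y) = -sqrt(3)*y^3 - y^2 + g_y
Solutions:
 g(y) = C1 + sqrt(3)*y^4/4 + y^3/3 + 4*y - sqrt(2)*exp(-2*y)/2


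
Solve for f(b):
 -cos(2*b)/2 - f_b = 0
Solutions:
 f(b) = C1 - sin(2*b)/4


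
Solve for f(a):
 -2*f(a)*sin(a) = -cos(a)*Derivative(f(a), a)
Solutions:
 f(a) = C1/cos(a)^2


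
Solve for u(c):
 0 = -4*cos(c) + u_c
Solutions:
 u(c) = C1 + 4*sin(c)


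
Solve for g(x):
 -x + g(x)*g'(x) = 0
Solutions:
 g(x) = -sqrt(C1 + x^2)
 g(x) = sqrt(C1 + x^2)


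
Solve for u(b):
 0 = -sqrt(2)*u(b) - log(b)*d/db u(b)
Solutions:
 u(b) = C1*exp(-sqrt(2)*li(b))


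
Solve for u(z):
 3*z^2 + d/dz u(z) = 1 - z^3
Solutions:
 u(z) = C1 - z^4/4 - z^3 + z


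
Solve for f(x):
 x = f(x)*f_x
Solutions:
 f(x) = -sqrt(C1 + x^2)
 f(x) = sqrt(C1 + x^2)


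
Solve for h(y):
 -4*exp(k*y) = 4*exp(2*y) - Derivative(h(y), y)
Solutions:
 h(y) = C1 + 2*exp(2*y) + 4*exp(k*y)/k


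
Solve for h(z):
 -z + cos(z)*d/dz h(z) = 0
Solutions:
 h(z) = C1 + Integral(z/cos(z), z)


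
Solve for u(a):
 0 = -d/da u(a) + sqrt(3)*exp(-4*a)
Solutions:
 u(a) = C1 - sqrt(3)*exp(-4*a)/4


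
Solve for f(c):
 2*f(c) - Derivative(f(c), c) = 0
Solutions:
 f(c) = C1*exp(2*c)


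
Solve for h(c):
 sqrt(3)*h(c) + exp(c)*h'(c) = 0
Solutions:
 h(c) = C1*exp(sqrt(3)*exp(-c))


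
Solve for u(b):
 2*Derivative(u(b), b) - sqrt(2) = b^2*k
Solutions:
 u(b) = C1 + b^3*k/6 + sqrt(2)*b/2


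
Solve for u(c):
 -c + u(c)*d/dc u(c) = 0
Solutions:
 u(c) = -sqrt(C1 + c^2)
 u(c) = sqrt(C1 + c^2)


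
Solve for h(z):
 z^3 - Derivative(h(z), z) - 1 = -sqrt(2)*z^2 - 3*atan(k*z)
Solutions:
 h(z) = C1 + z^4/4 + sqrt(2)*z^3/3 - z + 3*Piecewise((z*atan(k*z) - log(k^2*z^2 + 1)/(2*k), Ne(k, 0)), (0, True))


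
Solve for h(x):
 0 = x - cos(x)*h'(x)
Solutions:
 h(x) = C1 + Integral(x/cos(x), x)


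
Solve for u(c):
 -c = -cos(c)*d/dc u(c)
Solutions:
 u(c) = C1 + Integral(c/cos(c), c)


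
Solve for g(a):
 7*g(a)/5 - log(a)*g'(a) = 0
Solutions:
 g(a) = C1*exp(7*li(a)/5)


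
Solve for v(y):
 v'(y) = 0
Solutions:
 v(y) = C1


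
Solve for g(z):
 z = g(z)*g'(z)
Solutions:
 g(z) = -sqrt(C1 + z^2)
 g(z) = sqrt(C1 + z^2)


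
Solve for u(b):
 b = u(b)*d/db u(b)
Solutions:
 u(b) = -sqrt(C1 + b^2)
 u(b) = sqrt(C1 + b^2)


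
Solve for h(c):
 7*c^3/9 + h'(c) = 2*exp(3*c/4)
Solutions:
 h(c) = C1 - 7*c^4/36 + 8*exp(3*c/4)/3


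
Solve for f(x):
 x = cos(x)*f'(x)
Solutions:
 f(x) = C1 + Integral(x/cos(x), x)


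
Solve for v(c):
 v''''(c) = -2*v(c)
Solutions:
 v(c) = (C1*sin(2^(3/4)*c/2) + C2*cos(2^(3/4)*c/2))*exp(-2^(3/4)*c/2) + (C3*sin(2^(3/4)*c/2) + C4*cos(2^(3/4)*c/2))*exp(2^(3/4)*c/2)


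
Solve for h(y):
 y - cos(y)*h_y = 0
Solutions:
 h(y) = C1 + Integral(y/cos(y), y)


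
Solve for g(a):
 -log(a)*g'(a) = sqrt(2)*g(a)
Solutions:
 g(a) = C1*exp(-sqrt(2)*li(a))


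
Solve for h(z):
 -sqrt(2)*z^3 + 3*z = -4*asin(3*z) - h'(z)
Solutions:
 h(z) = C1 + sqrt(2)*z^4/4 - 3*z^2/2 - 4*z*asin(3*z) - 4*sqrt(1 - 9*z^2)/3


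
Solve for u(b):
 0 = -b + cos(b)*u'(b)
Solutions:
 u(b) = C1 + Integral(b/cos(b), b)


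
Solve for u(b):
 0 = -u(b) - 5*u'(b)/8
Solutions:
 u(b) = C1*exp(-8*b/5)


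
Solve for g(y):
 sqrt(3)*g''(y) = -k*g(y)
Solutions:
 g(y) = C1*exp(-3^(3/4)*y*sqrt(-k)/3) + C2*exp(3^(3/4)*y*sqrt(-k)/3)


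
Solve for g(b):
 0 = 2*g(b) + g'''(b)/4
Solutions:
 g(b) = C3*exp(-2*b) + (C1*sin(sqrt(3)*b) + C2*cos(sqrt(3)*b))*exp(b)


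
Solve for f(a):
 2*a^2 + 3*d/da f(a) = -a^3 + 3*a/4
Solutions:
 f(a) = C1 - a^4/12 - 2*a^3/9 + a^2/8


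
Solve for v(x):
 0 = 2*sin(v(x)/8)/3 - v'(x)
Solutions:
 -2*x/3 + 4*log(cos(v(x)/8) - 1) - 4*log(cos(v(x)/8) + 1) = C1


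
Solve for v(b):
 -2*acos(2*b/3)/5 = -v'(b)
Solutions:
 v(b) = C1 + 2*b*acos(2*b/3)/5 - sqrt(9 - 4*b^2)/5


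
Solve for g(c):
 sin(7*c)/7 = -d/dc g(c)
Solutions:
 g(c) = C1 + cos(7*c)/49


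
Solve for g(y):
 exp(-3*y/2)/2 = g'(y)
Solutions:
 g(y) = C1 - exp(-3*y/2)/3


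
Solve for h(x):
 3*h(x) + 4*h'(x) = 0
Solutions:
 h(x) = C1*exp(-3*x/4)


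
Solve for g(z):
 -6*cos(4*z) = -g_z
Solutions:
 g(z) = C1 + 3*sin(4*z)/2


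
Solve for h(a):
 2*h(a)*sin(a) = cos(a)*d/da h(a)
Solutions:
 h(a) = C1/cos(a)^2


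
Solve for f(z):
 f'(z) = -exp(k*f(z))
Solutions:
 f(z) = Piecewise((log(1/(C1*k + k*z))/k, Ne(k, 0)), (nan, True))
 f(z) = Piecewise((C1 - z, Eq(k, 0)), (nan, True))


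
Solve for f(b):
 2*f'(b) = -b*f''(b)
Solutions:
 f(b) = C1 + C2/b


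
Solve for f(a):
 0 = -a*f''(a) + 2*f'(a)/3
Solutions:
 f(a) = C1 + C2*a^(5/3)


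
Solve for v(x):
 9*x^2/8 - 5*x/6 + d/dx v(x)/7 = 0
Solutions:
 v(x) = C1 - 21*x^3/8 + 35*x^2/12


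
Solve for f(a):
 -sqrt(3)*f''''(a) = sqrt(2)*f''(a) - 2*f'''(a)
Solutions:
 f(a) = C1 + C2*a + (C3*sin(sqrt(3)*a*sqrt(-1 + sqrt(6))/3) + C4*cos(sqrt(3)*a*sqrt(-1 + sqrt(6))/3))*exp(sqrt(3)*a/3)


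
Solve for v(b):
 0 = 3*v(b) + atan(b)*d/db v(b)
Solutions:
 v(b) = C1*exp(-3*Integral(1/atan(b), b))


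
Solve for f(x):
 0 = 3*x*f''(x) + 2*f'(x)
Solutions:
 f(x) = C1 + C2*x^(1/3)


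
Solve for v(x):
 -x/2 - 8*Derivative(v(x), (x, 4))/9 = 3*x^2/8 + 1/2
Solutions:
 v(x) = C1 + C2*x + C3*x^2 + C4*x^3 - 3*x^6/2560 - 3*x^5/640 - 3*x^4/128


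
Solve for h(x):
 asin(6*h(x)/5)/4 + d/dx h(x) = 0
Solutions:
 Integral(1/asin(6*_y/5), (_y, h(x))) = C1 - x/4


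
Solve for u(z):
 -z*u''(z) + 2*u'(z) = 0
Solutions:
 u(z) = C1 + C2*z^3


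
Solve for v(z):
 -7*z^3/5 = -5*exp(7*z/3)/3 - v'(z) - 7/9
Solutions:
 v(z) = C1 + 7*z^4/20 - 7*z/9 - 5*exp(7*z/3)/7


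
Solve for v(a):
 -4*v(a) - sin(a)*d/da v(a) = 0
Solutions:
 v(a) = C1*(cos(a)^2 + 2*cos(a) + 1)/(cos(a)^2 - 2*cos(a) + 1)


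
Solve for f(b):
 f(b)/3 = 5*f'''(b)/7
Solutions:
 f(b) = C3*exp(15^(2/3)*7^(1/3)*b/15) + (C1*sin(3^(1/6)*5^(2/3)*7^(1/3)*b/10) + C2*cos(3^(1/6)*5^(2/3)*7^(1/3)*b/10))*exp(-15^(2/3)*7^(1/3)*b/30)


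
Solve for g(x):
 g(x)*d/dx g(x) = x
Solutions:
 g(x) = -sqrt(C1 + x^2)
 g(x) = sqrt(C1 + x^2)


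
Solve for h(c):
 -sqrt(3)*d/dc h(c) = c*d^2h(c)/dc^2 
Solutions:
 h(c) = C1 + C2*c^(1 - sqrt(3))


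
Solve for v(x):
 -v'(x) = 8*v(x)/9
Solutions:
 v(x) = C1*exp(-8*x/9)


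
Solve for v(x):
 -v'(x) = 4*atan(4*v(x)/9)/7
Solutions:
 Integral(1/atan(4*_y/9), (_y, v(x))) = C1 - 4*x/7


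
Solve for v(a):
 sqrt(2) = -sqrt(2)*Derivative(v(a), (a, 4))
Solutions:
 v(a) = C1 + C2*a + C3*a^2 + C4*a^3 - a^4/24


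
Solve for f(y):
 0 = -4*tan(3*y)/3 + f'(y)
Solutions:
 f(y) = C1 - 4*log(cos(3*y))/9


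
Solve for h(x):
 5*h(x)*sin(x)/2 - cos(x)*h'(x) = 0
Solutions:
 h(x) = C1/cos(x)^(5/2)


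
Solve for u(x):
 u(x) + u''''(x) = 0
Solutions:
 u(x) = (C1*sin(sqrt(2)*x/2) + C2*cos(sqrt(2)*x/2))*exp(-sqrt(2)*x/2) + (C3*sin(sqrt(2)*x/2) + C4*cos(sqrt(2)*x/2))*exp(sqrt(2)*x/2)


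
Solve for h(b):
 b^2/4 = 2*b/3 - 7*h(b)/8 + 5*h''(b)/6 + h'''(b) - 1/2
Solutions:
 h(b) = C1*exp(-b*(50*2^(1/3)/(27*sqrt(32221) + 4853)^(1/3) + 20 + 2^(2/3)*(27*sqrt(32221) + 4853)^(1/3))/72)*sin(2^(1/3)*sqrt(3)*b*(-2^(1/3)*(27*sqrt(32221) + 4853)^(1/3) + 50/(27*sqrt(32221) + 4853)^(1/3))/72) + C2*exp(-b*(50*2^(1/3)/(27*sqrt(32221) + 4853)^(1/3) + 20 + 2^(2/3)*(27*sqrt(32221) + 4853)^(1/3))/72)*cos(2^(1/3)*sqrt(3)*b*(-2^(1/3)*(27*sqrt(32221) + 4853)^(1/3) + 50/(27*sqrt(32221) + 4853)^(1/3))/72) + C3*exp(b*(-10 + 50*2^(1/3)/(27*sqrt(32221) + 4853)^(1/3) + 2^(2/3)*(27*sqrt(32221) + 4853)^(1/3))/36) - 2*b^2/7 + 16*b/21 - 164/147


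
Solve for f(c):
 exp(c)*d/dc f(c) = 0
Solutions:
 f(c) = C1


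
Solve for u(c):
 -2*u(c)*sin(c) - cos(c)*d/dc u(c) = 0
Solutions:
 u(c) = C1*cos(c)^2


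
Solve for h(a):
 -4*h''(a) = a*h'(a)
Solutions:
 h(a) = C1 + C2*erf(sqrt(2)*a/4)


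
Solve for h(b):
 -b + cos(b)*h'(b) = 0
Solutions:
 h(b) = C1 + Integral(b/cos(b), b)


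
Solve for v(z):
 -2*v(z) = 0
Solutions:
 v(z) = 0


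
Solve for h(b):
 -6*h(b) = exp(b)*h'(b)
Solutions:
 h(b) = C1*exp(6*exp(-b))


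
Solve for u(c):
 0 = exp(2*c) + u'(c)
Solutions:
 u(c) = C1 - exp(2*c)/2


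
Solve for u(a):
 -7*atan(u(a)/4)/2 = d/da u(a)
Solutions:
 Integral(1/atan(_y/4), (_y, u(a))) = C1 - 7*a/2


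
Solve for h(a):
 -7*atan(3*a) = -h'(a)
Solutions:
 h(a) = C1 + 7*a*atan(3*a) - 7*log(9*a^2 + 1)/6


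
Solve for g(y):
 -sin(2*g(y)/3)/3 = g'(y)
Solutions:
 y/3 + 3*log(cos(2*g(y)/3) - 1)/4 - 3*log(cos(2*g(y)/3) + 1)/4 = C1


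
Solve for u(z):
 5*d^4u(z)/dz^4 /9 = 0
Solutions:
 u(z) = C1 + C2*z + C3*z^2 + C4*z^3


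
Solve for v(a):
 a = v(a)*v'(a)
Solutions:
 v(a) = -sqrt(C1 + a^2)
 v(a) = sqrt(C1 + a^2)


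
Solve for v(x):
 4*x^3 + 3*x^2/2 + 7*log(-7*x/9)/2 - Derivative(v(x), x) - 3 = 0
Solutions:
 v(x) = C1 + x^4 + x^3/2 + 7*x*log(-x)/2 + x*(-7*log(3) - 13/2 + 7*log(7)/2)


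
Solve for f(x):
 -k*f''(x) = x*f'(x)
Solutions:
 f(x) = C1 + C2*sqrt(k)*erf(sqrt(2)*x*sqrt(1/k)/2)


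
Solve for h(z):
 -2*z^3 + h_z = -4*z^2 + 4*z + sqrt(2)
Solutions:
 h(z) = C1 + z^4/2 - 4*z^3/3 + 2*z^2 + sqrt(2)*z


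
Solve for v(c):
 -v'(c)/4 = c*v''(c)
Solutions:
 v(c) = C1 + C2*c^(3/4)


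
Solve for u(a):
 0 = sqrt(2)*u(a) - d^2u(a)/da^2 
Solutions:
 u(a) = C1*exp(-2^(1/4)*a) + C2*exp(2^(1/4)*a)


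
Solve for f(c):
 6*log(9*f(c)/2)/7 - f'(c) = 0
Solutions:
 7*Integral(1/(-log(_y) - 2*log(3) + log(2)), (_y, f(c)))/6 = C1 - c


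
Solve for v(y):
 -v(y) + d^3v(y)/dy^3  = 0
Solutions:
 v(y) = C3*exp(y) + (C1*sin(sqrt(3)*y/2) + C2*cos(sqrt(3)*y/2))*exp(-y/2)


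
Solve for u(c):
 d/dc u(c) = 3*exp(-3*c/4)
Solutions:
 u(c) = C1 - 4*exp(-3*c/4)


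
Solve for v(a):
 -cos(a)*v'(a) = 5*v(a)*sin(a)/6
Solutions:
 v(a) = C1*cos(a)^(5/6)


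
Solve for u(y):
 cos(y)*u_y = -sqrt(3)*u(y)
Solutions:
 u(y) = C1*(sin(y) - 1)^(sqrt(3)/2)/(sin(y) + 1)^(sqrt(3)/2)


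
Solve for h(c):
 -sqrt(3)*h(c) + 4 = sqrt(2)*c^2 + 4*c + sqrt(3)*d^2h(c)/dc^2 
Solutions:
 h(c) = C1*sin(c) + C2*cos(c) - sqrt(6)*c^2/3 - 4*sqrt(3)*c/3 + 2*sqrt(6)/3 + 4*sqrt(3)/3


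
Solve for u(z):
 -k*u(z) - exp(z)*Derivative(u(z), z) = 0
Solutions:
 u(z) = C1*exp(k*exp(-z))


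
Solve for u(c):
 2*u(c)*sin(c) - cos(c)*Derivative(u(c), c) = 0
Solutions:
 u(c) = C1/cos(c)^2


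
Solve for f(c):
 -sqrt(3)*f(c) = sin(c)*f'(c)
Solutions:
 f(c) = C1*(cos(c) + 1)^(sqrt(3)/2)/(cos(c) - 1)^(sqrt(3)/2)


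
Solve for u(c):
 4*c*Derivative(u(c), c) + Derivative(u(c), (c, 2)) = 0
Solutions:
 u(c) = C1 + C2*erf(sqrt(2)*c)


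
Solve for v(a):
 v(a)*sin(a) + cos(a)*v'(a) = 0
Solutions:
 v(a) = C1*cos(a)


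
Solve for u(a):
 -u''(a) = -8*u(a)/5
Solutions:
 u(a) = C1*exp(-2*sqrt(10)*a/5) + C2*exp(2*sqrt(10)*a/5)


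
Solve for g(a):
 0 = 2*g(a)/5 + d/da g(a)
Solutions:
 g(a) = C1*exp(-2*a/5)


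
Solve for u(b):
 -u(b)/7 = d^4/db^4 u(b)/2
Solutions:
 u(b) = (C1*sin(14^(3/4)*b/14) + C2*cos(14^(3/4)*b/14))*exp(-14^(3/4)*b/14) + (C3*sin(14^(3/4)*b/14) + C4*cos(14^(3/4)*b/14))*exp(14^(3/4)*b/14)


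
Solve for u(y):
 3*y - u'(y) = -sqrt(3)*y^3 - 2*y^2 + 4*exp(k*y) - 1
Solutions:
 u(y) = C1 + sqrt(3)*y^4/4 + 2*y^3/3 + 3*y^2/2 + y - 4*exp(k*y)/k


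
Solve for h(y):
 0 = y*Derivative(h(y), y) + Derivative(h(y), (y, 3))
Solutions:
 h(y) = C1 + Integral(C2*airyai(-y) + C3*airybi(-y), y)


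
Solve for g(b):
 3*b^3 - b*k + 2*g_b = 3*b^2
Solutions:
 g(b) = C1 - 3*b^4/8 + b^3/2 + b^2*k/4


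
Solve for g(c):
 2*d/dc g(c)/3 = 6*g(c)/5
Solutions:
 g(c) = C1*exp(9*c/5)


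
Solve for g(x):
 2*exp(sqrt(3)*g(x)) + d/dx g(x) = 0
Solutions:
 g(x) = sqrt(3)*(2*log(1/(C1 + 2*x)) - log(3))/6


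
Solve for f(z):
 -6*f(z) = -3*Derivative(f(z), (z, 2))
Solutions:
 f(z) = C1*exp(-sqrt(2)*z) + C2*exp(sqrt(2)*z)


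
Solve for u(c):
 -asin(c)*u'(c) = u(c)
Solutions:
 u(c) = C1*exp(-Integral(1/asin(c), c))


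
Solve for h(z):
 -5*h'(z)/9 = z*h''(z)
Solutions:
 h(z) = C1 + C2*z^(4/9)


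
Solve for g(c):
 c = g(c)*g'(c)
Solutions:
 g(c) = -sqrt(C1 + c^2)
 g(c) = sqrt(C1 + c^2)


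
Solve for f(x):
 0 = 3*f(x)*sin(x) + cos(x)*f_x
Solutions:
 f(x) = C1*cos(x)^3


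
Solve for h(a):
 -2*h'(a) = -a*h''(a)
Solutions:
 h(a) = C1 + C2*a^3


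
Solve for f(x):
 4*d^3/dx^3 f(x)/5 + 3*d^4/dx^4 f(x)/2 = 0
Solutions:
 f(x) = C1 + C2*x + C3*x^2 + C4*exp(-8*x/15)


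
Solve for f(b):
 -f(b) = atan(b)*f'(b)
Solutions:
 f(b) = C1*exp(-Integral(1/atan(b), b))


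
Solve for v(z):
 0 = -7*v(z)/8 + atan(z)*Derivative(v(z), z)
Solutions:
 v(z) = C1*exp(7*Integral(1/atan(z), z)/8)


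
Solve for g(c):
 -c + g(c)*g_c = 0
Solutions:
 g(c) = -sqrt(C1 + c^2)
 g(c) = sqrt(C1 + c^2)


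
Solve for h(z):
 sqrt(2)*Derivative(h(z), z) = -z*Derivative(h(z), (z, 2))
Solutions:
 h(z) = C1 + C2*z^(1 - sqrt(2))


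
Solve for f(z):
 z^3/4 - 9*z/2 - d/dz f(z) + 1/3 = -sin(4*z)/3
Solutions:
 f(z) = C1 + z^4/16 - 9*z^2/4 + z/3 - cos(4*z)/12


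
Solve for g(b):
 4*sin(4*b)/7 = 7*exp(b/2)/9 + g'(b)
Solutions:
 g(b) = C1 - 14*exp(b/2)/9 - cos(4*b)/7


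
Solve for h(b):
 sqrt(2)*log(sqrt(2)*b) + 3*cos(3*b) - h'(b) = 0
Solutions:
 h(b) = C1 + sqrt(2)*b*(log(b) - 1) + sqrt(2)*b*log(2)/2 + sin(3*b)


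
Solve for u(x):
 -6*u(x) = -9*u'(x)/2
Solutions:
 u(x) = C1*exp(4*x/3)


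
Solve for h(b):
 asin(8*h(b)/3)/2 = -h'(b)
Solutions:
 Integral(1/asin(8*_y/3), (_y, h(b))) = C1 - b/2


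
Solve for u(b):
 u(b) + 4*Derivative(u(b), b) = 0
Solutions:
 u(b) = C1*exp(-b/4)


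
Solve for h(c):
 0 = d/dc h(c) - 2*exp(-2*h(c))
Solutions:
 h(c) = log(-sqrt(C1 + 4*c))
 h(c) = log(C1 + 4*c)/2


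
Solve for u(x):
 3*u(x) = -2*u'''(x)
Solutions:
 u(x) = C3*exp(-2^(2/3)*3^(1/3)*x/2) + (C1*sin(2^(2/3)*3^(5/6)*x/4) + C2*cos(2^(2/3)*3^(5/6)*x/4))*exp(2^(2/3)*3^(1/3)*x/4)


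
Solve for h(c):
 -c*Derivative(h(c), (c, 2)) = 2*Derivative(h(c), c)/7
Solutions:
 h(c) = C1 + C2*c^(5/7)


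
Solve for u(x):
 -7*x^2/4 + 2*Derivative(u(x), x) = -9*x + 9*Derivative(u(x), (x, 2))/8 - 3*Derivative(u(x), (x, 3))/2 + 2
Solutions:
 u(x) = C1 + 7*x^3/24 - 225*x^2/128 - 2345*x/1024 + (C2*sin(sqrt(687)*x/24) + C3*cos(sqrt(687)*x/24))*exp(3*x/8)


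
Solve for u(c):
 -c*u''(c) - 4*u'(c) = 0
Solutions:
 u(c) = C1 + C2/c^3


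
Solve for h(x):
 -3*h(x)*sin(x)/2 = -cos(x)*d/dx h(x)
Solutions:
 h(x) = C1/cos(x)^(3/2)


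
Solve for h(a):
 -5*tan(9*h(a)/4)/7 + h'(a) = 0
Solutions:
 h(a) = -4*asin(C1*exp(45*a/28))/9 + 4*pi/9
 h(a) = 4*asin(C1*exp(45*a/28))/9


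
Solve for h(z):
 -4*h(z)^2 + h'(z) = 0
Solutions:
 h(z) = -1/(C1 + 4*z)


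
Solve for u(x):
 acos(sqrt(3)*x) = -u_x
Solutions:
 u(x) = C1 - x*acos(sqrt(3)*x) + sqrt(3)*sqrt(1 - 3*x^2)/3


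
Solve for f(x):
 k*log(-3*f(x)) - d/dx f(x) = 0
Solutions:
 Integral(1/(log(-_y) + log(3)), (_y, f(x))) = C1 + k*x


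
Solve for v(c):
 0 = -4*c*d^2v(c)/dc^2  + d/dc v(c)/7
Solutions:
 v(c) = C1 + C2*c^(29/28)
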